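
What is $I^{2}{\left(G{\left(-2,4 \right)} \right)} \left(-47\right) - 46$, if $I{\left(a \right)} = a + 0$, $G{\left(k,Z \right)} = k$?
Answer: $-234$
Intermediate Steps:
$I{\left(a \right)} = a$
$I^{2}{\left(G{\left(-2,4 \right)} \right)} \left(-47\right) - 46 = \left(-2\right)^{2} \left(-47\right) - 46 = 4 \left(-47\right) - 46 = -188 - 46 = -234$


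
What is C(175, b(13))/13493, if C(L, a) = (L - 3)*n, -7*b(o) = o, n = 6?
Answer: 1032/13493 ≈ 0.076484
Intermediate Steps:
b(o) = -o/7
C(L, a) = -18 + 6*L (C(L, a) = (L - 3)*6 = (-3 + L)*6 = -18 + 6*L)
C(175, b(13))/13493 = (-18 + 6*175)/13493 = (-18 + 1050)*(1/13493) = 1032*(1/13493) = 1032/13493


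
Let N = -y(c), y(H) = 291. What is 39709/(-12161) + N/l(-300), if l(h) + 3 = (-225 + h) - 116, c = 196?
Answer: -22033745/7831684 ≈ -2.8134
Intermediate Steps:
l(h) = -344 + h (l(h) = -3 + ((-225 + h) - 116) = -3 + (-341 + h) = -344 + h)
N = -291 (N = -1*291 = -291)
39709/(-12161) + N/l(-300) = 39709/(-12161) - 291/(-344 - 300) = 39709*(-1/12161) - 291/(-644) = -39709/12161 - 291*(-1/644) = -39709/12161 + 291/644 = -22033745/7831684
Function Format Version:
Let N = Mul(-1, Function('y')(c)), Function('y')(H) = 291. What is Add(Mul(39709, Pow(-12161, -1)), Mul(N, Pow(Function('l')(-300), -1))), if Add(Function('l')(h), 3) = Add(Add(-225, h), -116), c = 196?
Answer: Rational(-22033745, 7831684) ≈ -2.8134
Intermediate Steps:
Function('l')(h) = Add(-344, h) (Function('l')(h) = Add(-3, Add(Add(-225, h), -116)) = Add(-3, Add(-341, h)) = Add(-344, h))
N = -291 (N = Mul(-1, 291) = -291)
Add(Mul(39709, Pow(-12161, -1)), Mul(N, Pow(Function('l')(-300), -1))) = Add(Mul(39709, Pow(-12161, -1)), Mul(-291, Pow(Add(-344, -300), -1))) = Add(Mul(39709, Rational(-1, 12161)), Mul(-291, Pow(-644, -1))) = Add(Rational(-39709, 12161), Mul(-291, Rational(-1, 644))) = Add(Rational(-39709, 12161), Rational(291, 644)) = Rational(-22033745, 7831684)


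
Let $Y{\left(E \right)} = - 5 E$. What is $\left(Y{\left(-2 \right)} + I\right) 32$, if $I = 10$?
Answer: $640$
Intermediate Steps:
$\left(Y{\left(-2 \right)} + I\right) 32 = \left(\left(-5\right) \left(-2\right) + 10\right) 32 = \left(10 + 10\right) 32 = 20 \cdot 32 = 640$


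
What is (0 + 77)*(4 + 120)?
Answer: 9548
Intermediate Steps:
(0 + 77)*(4 + 120) = 77*124 = 9548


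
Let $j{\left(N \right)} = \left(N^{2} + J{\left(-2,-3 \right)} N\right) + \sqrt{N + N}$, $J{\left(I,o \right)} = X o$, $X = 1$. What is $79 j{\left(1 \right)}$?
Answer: $-158 + 79 \sqrt{2} \approx -46.277$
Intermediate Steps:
$J{\left(I,o \right)} = o$ ($J{\left(I,o \right)} = 1 o = o$)
$j{\left(N \right)} = N^{2} - 3 N + \sqrt{2} \sqrt{N}$ ($j{\left(N \right)} = \left(N^{2} - 3 N\right) + \sqrt{N + N} = \left(N^{2} - 3 N\right) + \sqrt{2 N} = \left(N^{2} - 3 N\right) + \sqrt{2} \sqrt{N} = N^{2} - 3 N + \sqrt{2} \sqrt{N}$)
$79 j{\left(1 \right)} = 79 \left(1^{2} - 3 + \sqrt{2} \sqrt{1}\right) = 79 \left(1 - 3 + \sqrt{2} \cdot 1\right) = 79 \left(1 - 3 + \sqrt{2}\right) = 79 \left(-2 + \sqrt{2}\right) = -158 + 79 \sqrt{2}$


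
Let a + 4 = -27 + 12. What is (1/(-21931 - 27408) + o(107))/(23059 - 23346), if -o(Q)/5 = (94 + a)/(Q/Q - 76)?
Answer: -35242/2022899 ≈ -0.017422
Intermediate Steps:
a = -19 (a = -4 + (-27 + 12) = -4 - 15 = -19)
o(Q) = 5 (o(Q) = -5*(94 - 19)/(Q/Q - 76) = -375/(1 - 76) = -375/(-75) = -375*(-1)/75 = -5*(-1) = 5)
(1/(-21931 - 27408) + o(107))/(23059 - 23346) = (1/(-21931 - 27408) + 5)/(23059 - 23346) = (1/(-49339) + 5)/(-287) = (-1/49339 + 5)*(-1/287) = (246694/49339)*(-1/287) = -35242/2022899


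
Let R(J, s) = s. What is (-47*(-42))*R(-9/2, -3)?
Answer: -5922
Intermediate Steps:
(-47*(-42))*R(-9/2, -3) = -47*(-42)*(-3) = 1974*(-3) = -5922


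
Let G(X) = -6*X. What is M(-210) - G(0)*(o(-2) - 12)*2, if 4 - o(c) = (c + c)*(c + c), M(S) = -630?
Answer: -630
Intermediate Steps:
o(c) = 4 - 4*c² (o(c) = 4 - (c + c)*(c + c) = 4 - 2*c*2*c = 4 - 4*c²)
M(-210) - G(0)*(o(-2) - 12)*2 = -630 - (-6*0)*((4 - 4*(-2)²) - 12)*2 = -630 - 0*((4 - 4*4) - 12)*2 = -630 - 0*((4 - 16) - 12)*2 = -630 - 0*(-12 - 12)*2 = -630 - 0*(-24*2) = -630 - 0*(-48) = -630 - 1*0 = -630 + 0 = -630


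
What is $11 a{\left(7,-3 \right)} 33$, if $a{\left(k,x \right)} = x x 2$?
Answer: $6534$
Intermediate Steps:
$a{\left(k,x \right)} = 2 x^{2}$ ($a{\left(k,x \right)} = x^{2} \cdot 2 = 2 x^{2}$)
$11 a{\left(7,-3 \right)} 33 = 11 \cdot 2 \left(-3\right)^{2} \cdot 33 = 11 \cdot 2 \cdot 9 \cdot 33 = 11 \cdot 18 \cdot 33 = 198 \cdot 33 = 6534$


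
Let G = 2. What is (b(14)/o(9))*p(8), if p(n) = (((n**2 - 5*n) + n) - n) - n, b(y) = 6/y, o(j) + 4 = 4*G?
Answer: 12/7 ≈ 1.7143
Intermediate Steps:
o(j) = 4 (o(j) = -4 + 4*2 = -4 + 8 = 4)
p(n) = n**2 - 6*n (p(n) = ((n**2 - 4*n) - n) - n = (n**2 - 5*n) - n = n**2 - 6*n)
(b(14)/o(9))*p(8) = ((6/14)/4)*(8*(-6 + 8)) = ((6*(1/14))*(1/4))*(8*2) = ((3/7)*(1/4))*16 = (3/28)*16 = 12/7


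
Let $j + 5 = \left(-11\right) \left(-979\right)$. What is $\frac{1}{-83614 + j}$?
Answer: $- \frac{1}{72850} \approx -1.3727 \cdot 10^{-5}$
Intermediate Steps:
$j = 10764$ ($j = -5 - -10769 = -5 + 10769 = 10764$)
$\frac{1}{-83614 + j} = \frac{1}{-83614 + 10764} = \frac{1}{-72850} = - \frac{1}{72850}$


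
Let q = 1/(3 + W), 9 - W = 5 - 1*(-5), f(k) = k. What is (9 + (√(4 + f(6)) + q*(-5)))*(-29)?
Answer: -377/2 - 29*√10 ≈ -280.21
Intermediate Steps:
W = -1 (W = 9 - (5 - 1*(-5)) = 9 - (5 + 5) = 9 - 1*10 = 9 - 10 = -1)
q = ½ (q = 1/(3 - 1) = 1/2 = ½ ≈ 0.50000)
(9 + (√(4 + f(6)) + q*(-5)))*(-29) = (9 + (√(4 + 6) + (½)*(-5)))*(-29) = (9 + (√10 - 5/2))*(-29) = (9 + (-5/2 + √10))*(-29) = (13/2 + √10)*(-29) = -377/2 - 29*√10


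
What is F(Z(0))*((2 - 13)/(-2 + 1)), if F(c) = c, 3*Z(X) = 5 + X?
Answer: 55/3 ≈ 18.333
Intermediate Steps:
Z(X) = 5/3 + X/3 (Z(X) = (5 + X)/3 = 5/3 + X/3)
F(Z(0))*((2 - 13)/(-2 + 1)) = (5/3 + (1/3)*0)*((2 - 13)/(-2 + 1)) = (5/3 + 0)*(-11/(-1)) = 5*(-11*(-1))/3 = (5/3)*11 = 55/3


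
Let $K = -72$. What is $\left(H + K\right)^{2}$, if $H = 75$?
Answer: $9$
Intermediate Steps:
$\left(H + K\right)^{2} = \left(75 - 72\right)^{2} = 3^{2} = 9$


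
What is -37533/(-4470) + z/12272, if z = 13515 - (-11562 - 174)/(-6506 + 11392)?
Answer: 212145137413/22335469520 ≈ 9.4981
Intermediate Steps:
z = 33023013/2443 (z = 13515 - (-11736)/4886 = 13515 - 1*(-5868/2443) = 13515 + 5868/2443 = 33023013/2443 ≈ 13517.)
-37533/(-4470) + z/12272 = -37533/(-4470) + (33023013/2443)/12272 = -37533*(-1/4470) + (33023013/2443)*(1/12272) = 12511/1490 + 33023013/29980496 = 212145137413/22335469520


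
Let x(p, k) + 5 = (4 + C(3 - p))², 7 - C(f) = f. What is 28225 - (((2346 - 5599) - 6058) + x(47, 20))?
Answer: 34516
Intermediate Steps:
C(f) = 7 - f
x(p, k) = -5 + (8 + p)² (x(p, k) = -5 + (4 + (7 - (3 - p)))² = -5 + (4 + (7 + (-3 + p)))² = -5 + (4 + (4 + p))² = -5 + (8 + p)²)
28225 - (((2346 - 5599) - 6058) + x(47, 20)) = 28225 - (((2346 - 5599) - 6058) + (-5 + (8 + 47)²)) = 28225 - ((-3253 - 6058) + (-5 + 55²)) = 28225 - (-9311 + (-5 + 3025)) = 28225 - (-9311 + 3020) = 28225 - 1*(-6291) = 28225 + 6291 = 34516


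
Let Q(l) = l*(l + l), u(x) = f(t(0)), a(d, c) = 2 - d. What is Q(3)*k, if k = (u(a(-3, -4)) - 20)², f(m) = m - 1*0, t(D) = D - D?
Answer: 7200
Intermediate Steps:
t(D) = 0
f(m) = m (f(m) = m + 0 = m)
u(x) = 0
Q(l) = 2*l² (Q(l) = l*(2*l) = 2*l²)
k = 400 (k = (0 - 20)² = (-20)² = 400)
Q(3)*k = (2*3²)*400 = (2*9)*400 = 18*400 = 7200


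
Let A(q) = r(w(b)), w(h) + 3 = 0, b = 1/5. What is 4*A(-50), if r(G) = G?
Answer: -12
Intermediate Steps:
b = ⅕ ≈ 0.20000
w(h) = -3 (w(h) = -3 + 0 = -3)
A(q) = -3
4*A(-50) = 4*(-3) = -12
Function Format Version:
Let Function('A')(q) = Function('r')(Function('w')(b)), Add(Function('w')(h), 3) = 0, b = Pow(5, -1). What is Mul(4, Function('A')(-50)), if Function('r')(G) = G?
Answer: -12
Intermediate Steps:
b = Rational(1, 5) ≈ 0.20000
Function('w')(h) = -3 (Function('w')(h) = Add(-3, 0) = -3)
Function('A')(q) = -3
Mul(4, Function('A')(-50)) = Mul(4, -3) = -12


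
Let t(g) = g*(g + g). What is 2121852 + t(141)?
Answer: 2161614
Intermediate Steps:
t(g) = 2*g² (t(g) = g*(2*g) = 2*g²)
2121852 + t(141) = 2121852 + 2*141² = 2121852 + 2*19881 = 2121852 + 39762 = 2161614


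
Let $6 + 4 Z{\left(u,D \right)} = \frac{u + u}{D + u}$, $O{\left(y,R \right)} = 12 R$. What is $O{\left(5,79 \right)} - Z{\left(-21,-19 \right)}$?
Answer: $\frac{75939}{80} \approx 949.24$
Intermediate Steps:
$Z{\left(u,D \right)} = - \frac{3}{2} + \frac{u}{2 \left(D + u\right)}$ ($Z{\left(u,D \right)} = - \frac{3}{2} + \frac{\left(u + u\right) \frac{1}{D + u}}{4} = - \frac{3}{2} + \frac{2 u \frac{1}{D + u}}{4} = - \frac{3}{2} + \frac{u}{2 \left(D + u\right)}$)
$O{\left(5,79 \right)} - Z{\left(-21,-19 \right)} = 12 \cdot 79 - \frac{\left(-1\right) \left(-21\right) - - \frac{57}{2}}{-19 - 21} = 948 - \frac{21 + \frac{57}{2}}{-40} = 948 - \left(- \frac{1}{40}\right) \frac{99}{2} = 948 - - \frac{99}{80} = 948 + \frac{99}{80} = \frac{75939}{80}$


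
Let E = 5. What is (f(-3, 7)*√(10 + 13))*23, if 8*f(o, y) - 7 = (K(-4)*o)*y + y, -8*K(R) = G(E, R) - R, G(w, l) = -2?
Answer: 1771*√23/32 ≈ 265.42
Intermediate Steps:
K(R) = ¼ + R/8 (K(R) = -(-2 - R)/8 = ¼ + R/8)
f(o, y) = 7/8 + y/8 - o*y/32 (f(o, y) = 7/8 + (((¼ + (⅛)*(-4))*o)*y + y)/8 = 7/8 + (((¼ - ½)*o)*y + y)/8 = 7/8 + ((-o/4)*y + y)/8 = 7/8 + (-o*y/4 + y)/8 = 7/8 + (y - o*y/4)/8 = 7/8 + (y/8 - o*y/32) = 7/8 + y/8 - o*y/32)
(f(-3, 7)*√(10 + 13))*23 = ((7/8 + (⅛)*7 - 1/32*(-3)*7)*√(10 + 13))*23 = ((7/8 + 7/8 + 21/32)*√23)*23 = (77*√23/32)*23 = 1771*√23/32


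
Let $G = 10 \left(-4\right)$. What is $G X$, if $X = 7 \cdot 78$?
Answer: $-21840$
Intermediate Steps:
$X = 546$
$G = -40$
$G X = \left(-40\right) 546 = -21840$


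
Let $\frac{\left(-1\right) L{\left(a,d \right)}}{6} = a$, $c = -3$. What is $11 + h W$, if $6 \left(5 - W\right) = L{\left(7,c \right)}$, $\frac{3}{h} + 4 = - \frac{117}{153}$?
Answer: $\frac{31}{9} \approx 3.4444$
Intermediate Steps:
$L{\left(a,d \right)} = - 6 a$
$h = - \frac{17}{27}$ ($h = \frac{3}{-4 - \frac{117}{153}} = \frac{3}{-4 - \frac{13}{17}} = \frac{3}{- \frac{81}{17}} = 3 \left(- \frac{17}{81}\right) = - \frac{17}{27} \approx -0.62963$)
$W = 12$ ($W = 5 - \frac{\left(-6\right) 7}{6} = 5 - -7 = 5 + 7 = 12$)
$11 + h W = 11 - \frac{68}{9} = \frac{31}{9}$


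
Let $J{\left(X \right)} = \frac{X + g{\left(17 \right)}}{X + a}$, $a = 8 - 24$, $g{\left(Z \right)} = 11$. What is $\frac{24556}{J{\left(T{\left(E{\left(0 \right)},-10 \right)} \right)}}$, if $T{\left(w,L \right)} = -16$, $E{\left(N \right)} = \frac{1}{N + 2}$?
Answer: $\frac{785792}{5} \approx 1.5716 \cdot 10^{5}$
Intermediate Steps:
$E{\left(N \right)} = \frac{1}{2 + N}$
$a = -16$ ($a = 8 - 24 = -16$)
$J{\left(X \right)} = \frac{11 + X}{-16 + X}$ ($J{\left(X \right)} = \frac{X + 11}{X - 16} = \frac{11 + X}{-16 + X}$)
$\frac{24556}{J{\left(T{\left(E{\left(0 \right)},-10 \right)} \right)}} = \frac{24556}{\frac{1}{-16 - 16} \left(11 - 16\right)} = \frac{24556}{\frac{1}{-32} \left(-5\right)} = \frac{24556}{\left(- \frac{1}{32}\right) \left(-5\right)} = \frac{24556}{\frac{5}{32}} = 24556 \cdot \frac{32}{5} = \frac{785792}{5}$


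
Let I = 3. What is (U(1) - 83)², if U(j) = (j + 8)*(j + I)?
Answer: 2209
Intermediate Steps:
U(j) = (3 + j)*(8 + j) (U(j) = (j + 8)*(j + 3) = (8 + j)*(3 + j) = (3 + j)*(8 + j))
(U(1) - 83)² = ((24 + 1² + 11*1) - 83)² = ((24 + 1 + 11) - 83)² = (36 - 83)² = (-47)² = 2209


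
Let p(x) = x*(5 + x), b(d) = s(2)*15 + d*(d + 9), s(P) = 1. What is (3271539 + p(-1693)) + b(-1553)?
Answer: 8527170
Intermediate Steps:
b(d) = 15 + d*(9 + d) (b(d) = 1*15 + d*(d + 9) = 15 + d*(9 + d))
(3271539 + p(-1693)) + b(-1553) = (3271539 - 1693*(5 - 1693)) + (15 + (-1553)² + 9*(-1553)) = (3271539 - 1693*(-1688)) + (15 + 2411809 - 13977) = (3271539 + 2857784) + 2397847 = 6129323 + 2397847 = 8527170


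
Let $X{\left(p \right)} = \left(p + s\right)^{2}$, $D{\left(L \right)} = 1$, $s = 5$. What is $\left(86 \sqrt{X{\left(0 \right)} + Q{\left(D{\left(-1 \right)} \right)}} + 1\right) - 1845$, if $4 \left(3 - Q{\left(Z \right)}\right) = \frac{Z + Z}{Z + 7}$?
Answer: $-1844 + \frac{43 \sqrt{447}}{2} \approx -1389.4$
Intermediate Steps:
$Q{\left(Z \right)} = 3 - \frac{Z}{2 \left(7 + Z\right)}$ ($Q{\left(Z \right)} = 3 - \frac{\left(Z + Z\right) \frac{1}{Z + 7}}{4} = 3 - \frac{2 Z \frac{1}{7 + Z}}{4} = 3 - \frac{Z}{2 \left(7 + Z\right)}$)
$X{\left(p \right)} = \left(5 + p\right)^{2}$ ($X{\left(p \right)} = \left(p + 5\right)^{2} = \left(5 + p\right)^{2}$)
$\left(86 \sqrt{X{\left(0 \right)} + Q{\left(D{\left(-1 \right)} \right)}} + 1\right) - 1845 = \left(86 \sqrt{\left(5 + 0\right)^{2} + \frac{42 + 5 \cdot 1}{2 \left(7 + 1\right)}} + 1\right) - 1845 = \left(86 \sqrt{5^{2} + \frac{42 + 5}{2 \cdot 8}} + 1\right) - 1845 = \left(86 \sqrt{25 + \frac{1}{2} \cdot \frac{1}{8} \cdot 47} + 1\right) - 1845 = \left(86 \sqrt{25 + \frac{47}{16}} + 1\right) - 1845 = \left(86 \sqrt{\frac{447}{16}} + 1\right) - 1845 = \left(86 \frac{\sqrt{447}}{4} + 1\right) - 1845 = \left(\frac{43 \sqrt{447}}{2} + 1\right) - 1845 = \left(1 + \frac{43 \sqrt{447}}{2}\right) - 1845 = -1844 + \frac{43 \sqrt{447}}{2}$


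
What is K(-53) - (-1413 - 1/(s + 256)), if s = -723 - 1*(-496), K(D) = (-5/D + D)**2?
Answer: 343117266/81461 ≈ 4212.0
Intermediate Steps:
K(D) = (D - 5/D)**2
s = -227 (s = -723 + 496 = -227)
K(-53) - (-1413 - 1/(s + 256)) = (-5 + (-53)**2)**2/(-53)**2 - (-1413 - 1/(-227 + 256)) = (-5 + 2809)**2/2809 - (-1413 - 1/29) = (1/2809)*2804**2 - (-1413 - 1*1/29) = (1/2809)*7862416 - (-1413 - 1/29) = 7862416/2809 - 1*(-40978/29) = 7862416/2809 + 40978/29 = 343117266/81461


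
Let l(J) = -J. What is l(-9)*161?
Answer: 1449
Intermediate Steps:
l(-9)*161 = -1*(-9)*161 = 9*161 = 1449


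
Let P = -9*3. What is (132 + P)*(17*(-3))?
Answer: -5355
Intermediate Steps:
P = -27
(132 + P)*(17*(-3)) = (132 - 27)*(17*(-3)) = 105*(-51) = -5355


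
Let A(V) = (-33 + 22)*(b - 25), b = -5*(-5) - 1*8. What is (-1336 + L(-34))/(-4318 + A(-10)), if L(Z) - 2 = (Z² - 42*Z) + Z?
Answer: -608/2115 ≈ -0.28747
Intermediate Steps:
L(Z) = 2 + Z² - 41*Z (L(Z) = 2 + ((Z² - 42*Z) + Z) = 2 + (Z² - 41*Z) = 2 + Z² - 41*Z)
b = 17 (b = 25 - 8 = 17)
A(V) = 88 (A(V) = (-33 + 22)*(17 - 25) = -11*(-8) = 88)
(-1336 + L(-34))/(-4318 + A(-10)) = (-1336 + (2 + (-34)² - 41*(-34)))/(-4318 + 88) = (-1336 + (2 + 1156 + 1394))/(-4230) = (-1336 + 2552)*(-1/4230) = 1216*(-1/4230) = -608/2115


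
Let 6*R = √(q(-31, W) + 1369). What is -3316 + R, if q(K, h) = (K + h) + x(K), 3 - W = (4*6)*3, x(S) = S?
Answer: -3316 + √1238/6 ≈ -3310.1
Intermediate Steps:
W = -69 (W = 3 - 4*6*3 = 3 - 24*3 = 3 - 1*72 = 3 - 72 = -69)
q(K, h) = h + 2*K (q(K, h) = (K + h) + K = h + 2*K)
R = √1238/6 (R = √((-69 + 2*(-31)) + 1369)/6 = √((-69 - 62) + 1369)/6 = √(-131 + 1369)/6 = √1238/6 ≈ 5.8642)
-3316 + R = -3316 + √1238/6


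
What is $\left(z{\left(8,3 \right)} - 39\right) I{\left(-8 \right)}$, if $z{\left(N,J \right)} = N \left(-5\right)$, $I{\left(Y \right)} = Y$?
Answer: $632$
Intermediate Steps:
$z{\left(N,J \right)} = - 5 N$
$\left(z{\left(8,3 \right)} - 39\right) I{\left(-8 \right)} = \left(\left(-5\right) 8 - 39\right) \left(-8\right) = \left(-40 - 39\right) \left(-8\right) = \left(-79\right) \left(-8\right) = 632$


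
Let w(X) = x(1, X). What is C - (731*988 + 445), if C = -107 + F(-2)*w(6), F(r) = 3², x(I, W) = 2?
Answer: -722762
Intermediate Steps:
w(X) = 2
F(r) = 9
C = -89 (C = -107 + 9*2 = -107 + 18 = -89)
C - (731*988 + 445) = -89 - (731*988 + 445) = -89 - (722228 + 445) = -89 - 1*722673 = -89 - 722673 = -722762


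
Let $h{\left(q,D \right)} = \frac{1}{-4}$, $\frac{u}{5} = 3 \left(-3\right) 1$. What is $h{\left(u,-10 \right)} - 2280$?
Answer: $- \frac{9121}{4} \approx -2280.3$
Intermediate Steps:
$u = -45$ ($u = 5 \cdot 3 \left(-3\right) 1 = 5 \left(\left(-9\right) 1\right) = 5 \left(-9\right) = -45$)
$h{\left(q,D \right)} = - \frac{1}{4}$
$h{\left(u,-10 \right)} - 2280 = - \frac{1}{4} - 2280 = - \frac{9121}{4}$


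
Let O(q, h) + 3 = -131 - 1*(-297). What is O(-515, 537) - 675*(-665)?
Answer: 449038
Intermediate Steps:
O(q, h) = 163 (O(q, h) = -3 + (-131 - 1*(-297)) = -3 + (-131 + 297) = -3 + 166 = 163)
O(-515, 537) - 675*(-665) = 163 - 675*(-665) = 163 + 448875 = 449038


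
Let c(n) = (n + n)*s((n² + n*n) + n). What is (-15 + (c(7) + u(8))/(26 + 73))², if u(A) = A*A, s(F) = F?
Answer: 2401/9801 ≈ 0.24498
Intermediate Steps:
u(A) = A²
c(n) = 2*n*(n + 2*n²) (c(n) = (n + n)*((n² + n*n) + n) = (2*n)*((n² + n²) + n) = (2*n)*(2*n² + n) = (2*n)*(n + 2*n²) = 2*n*(n + 2*n²))
(-15 + (c(7) + u(8))/(26 + 73))² = (-15 + (7²*(2 + 4*7) + 8²)/(26 + 73))² = (-15 + (49*(2 + 28) + 64)/99)² = (-15 + (49*30 + 64)*(1/99))² = (-15 + (1470 + 64)*(1/99))² = (-15 + 1534*(1/99))² = (-15 + 1534/99)² = (49/99)² = 2401/9801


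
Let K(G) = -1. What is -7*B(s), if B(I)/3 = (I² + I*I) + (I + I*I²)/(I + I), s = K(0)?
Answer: -63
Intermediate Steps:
s = -1
B(I) = 6*I² + 3*(I + I³)/(2*I) (B(I) = 3*((I² + I*I) + (I + I*I²)/(I + I)) = 3*((I² + I²) + (I + I³)/((2*I))) = 3*(2*I² + (I + I³)*(1/(2*I))) = 3*(2*I² + (I + I³)/(2*I)) = 6*I² + 3*(I + I³)/(2*I))
-7*B(s) = -7*(3/2 + (15/2)*(-1)²) = -7*(3/2 + (15/2)*1) = -7*(3/2 + 15/2) = -7*9 = -63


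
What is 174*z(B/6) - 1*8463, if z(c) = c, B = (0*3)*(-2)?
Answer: -8463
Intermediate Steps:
B = 0 (B = 0*(-2) = 0)
174*z(B/6) - 1*8463 = 174*(0/6) - 1*8463 = 174*(0*(⅙)) - 8463 = 174*0 - 8463 = 0 - 8463 = -8463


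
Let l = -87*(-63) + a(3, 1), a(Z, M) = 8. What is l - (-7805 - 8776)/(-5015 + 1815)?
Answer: 17548219/3200 ≈ 5483.8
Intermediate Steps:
l = 5489 (l = -87*(-63) + 8 = 5481 + 8 = 5489)
l - (-7805 - 8776)/(-5015 + 1815) = 5489 - (-7805 - 8776)/(-5015 + 1815) = 5489 - (-16581)/(-3200) = 5489 - (-16581)*(-1)/3200 = 5489 - 1*16581/3200 = 5489 - 16581/3200 = 17548219/3200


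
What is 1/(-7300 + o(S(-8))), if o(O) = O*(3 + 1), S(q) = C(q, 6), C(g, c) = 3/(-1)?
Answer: -1/7312 ≈ -0.00013676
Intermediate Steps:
C(g, c) = -3 (C(g, c) = 3*(-1) = -3)
S(q) = -3
o(O) = 4*O (o(O) = O*4 = 4*O)
1/(-7300 + o(S(-8))) = 1/(-7300 + 4*(-3)) = 1/(-7300 - 12) = 1/(-7312) = -1/7312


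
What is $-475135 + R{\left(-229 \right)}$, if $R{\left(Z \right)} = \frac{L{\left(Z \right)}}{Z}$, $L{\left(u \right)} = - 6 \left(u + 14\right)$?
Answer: $- \frac{108807205}{229} \approx -4.7514 \cdot 10^{5}$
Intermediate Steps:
$L{\left(u \right)} = -84 - 6 u$ ($L{\left(u \right)} = - 6 \left(14 + u\right) = -84 - 6 u$)
$R{\left(Z \right)} = \frac{-84 - 6 Z}{Z}$
$-475135 + R{\left(-229 \right)} = -475135 - \left(6 + \frac{84}{-229}\right) = -475135 - \frac{1290}{229} = - \frac{108807205}{229}$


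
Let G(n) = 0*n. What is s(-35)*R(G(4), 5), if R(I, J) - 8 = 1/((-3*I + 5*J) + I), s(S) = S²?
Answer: 9849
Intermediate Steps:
G(n) = 0
R(I, J) = 8 + 1/(-2*I + 5*J) (R(I, J) = 8 + 1/((-3*I + 5*J) + I) = 8 + 1/(-2*I + 5*J))
s(-35)*R(G(4), 5) = (-35)²*((-1 - 40*5 + 16*0)/(-5*5 + 2*0)) = 1225*((-1 - 200 + 0)/(-25 + 0)) = 1225*(-201/(-25)) = 1225*(-1/25*(-201)) = 1225*(201/25) = 9849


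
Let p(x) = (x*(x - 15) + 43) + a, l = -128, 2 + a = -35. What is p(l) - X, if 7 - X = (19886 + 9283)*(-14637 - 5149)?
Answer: -577119531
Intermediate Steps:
a = -37 (a = -2 - 35 = -37)
p(x) = 6 + x*(-15 + x) (p(x) = (x*(x - 15) + 43) - 37 = (x*(-15 + x) + 43) - 37 = (43 + x*(-15 + x)) - 37 = 6 + x*(-15 + x))
X = 577137841 (X = 7 - (19886 + 9283)*(-14637 - 5149) = 7 - 29169*(-19786) = 7 - 1*(-577137834) = 7 + 577137834 = 577137841)
p(l) - X = (6 + (-128)² - 15*(-128)) - 1*577137841 = (6 + 16384 + 1920) - 577137841 = 18310 - 577137841 = -577119531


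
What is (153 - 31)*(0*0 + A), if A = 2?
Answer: 244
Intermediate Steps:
(153 - 31)*(0*0 + A) = (153 - 31)*(0*0 + 2) = 122*(0 + 2) = 122*2 = 244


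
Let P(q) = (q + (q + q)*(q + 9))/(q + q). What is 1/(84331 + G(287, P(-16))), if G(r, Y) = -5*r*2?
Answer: 1/81461 ≈ 1.2276e-5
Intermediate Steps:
P(q) = (q + 2*q*(9 + q))/(2*q) (P(q) = (q + (2*q)*(9 + q))/((2*q)) = (q + 2*q*(9 + q))*(1/(2*q)) = (q + 2*q*(9 + q))/(2*q))
G(r, Y) = -10*r
1/(84331 + G(287, P(-16))) = 1/(84331 - 10*287) = 1/(84331 - 2870) = 1/81461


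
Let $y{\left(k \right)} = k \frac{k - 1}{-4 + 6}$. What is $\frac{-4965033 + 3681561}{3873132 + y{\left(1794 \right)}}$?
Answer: $- \frac{427824}{1827151} \approx -0.23415$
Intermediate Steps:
$y{\left(k \right)} = k \left(- \frac{1}{2} + \frac{k}{2}\right)$ ($y{\left(k \right)} = k \frac{-1 + k}{2} = k \left(-1 + k\right) \frac{1}{2} = k \left(- \frac{1}{2} + \frac{k}{2}\right)$)
$\frac{-4965033 + 3681561}{3873132 + y{\left(1794 \right)}} = \frac{-4965033 + 3681561}{3873132 + \frac{1}{2} \cdot 1794 \left(-1 + 1794\right)} = - \frac{1283472}{3873132 + \frac{1}{2} \cdot 1794 \cdot 1793} = - \frac{1283472}{3873132 + 1608321} = - \frac{1283472}{5481453} = \left(-1283472\right) \frac{1}{5481453} = - \frac{427824}{1827151}$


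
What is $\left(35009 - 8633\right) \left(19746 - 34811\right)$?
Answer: $-397354440$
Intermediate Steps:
$\left(35009 - 8633\right) \left(19746 - 34811\right) = \left(35009 + \left(-18570 + 9937\right)\right) \left(-15065\right) = \left(35009 - 8633\right) \left(-15065\right) = 26376 \left(-15065\right) = -397354440$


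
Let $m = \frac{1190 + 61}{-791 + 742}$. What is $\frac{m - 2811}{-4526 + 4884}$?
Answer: $- \frac{69495}{8771} \approx -7.9233$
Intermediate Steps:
$m = - \frac{1251}{49}$ ($m = \frac{1251}{-49} = 1251 \left(- \frac{1}{49}\right) = - \frac{1251}{49} \approx -25.531$)
$\frac{m - 2811}{-4526 + 4884} = \frac{- \frac{1251}{49} - 2811}{-4526 + 4884} = - \frac{138990}{49 \cdot 358} = \left(- \frac{138990}{49}\right) \frac{1}{358} = - \frac{69495}{8771}$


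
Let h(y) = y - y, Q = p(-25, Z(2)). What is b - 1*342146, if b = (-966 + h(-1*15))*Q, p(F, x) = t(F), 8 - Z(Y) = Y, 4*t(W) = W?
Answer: -672217/2 ≈ -3.3611e+5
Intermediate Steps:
t(W) = W/4
Z(Y) = 8 - Y
p(F, x) = F/4
Q = -25/4 (Q = (1/4)*(-25) = -25/4 ≈ -6.2500)
h(y) = 0
b = 12075/2 (b = (-966 + 0)*(-25/4) = -966*(-25/4) = 12075/2 ≈ 6037.5)
b - 1*342146 = 12075/2 - 1*342146 = 12075/2 - 342146 = -672217/2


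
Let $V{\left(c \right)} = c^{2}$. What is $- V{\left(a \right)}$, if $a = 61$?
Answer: $-3721$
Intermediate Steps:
$- V{\left(a \right)} = - 61^{2} = \left(-1\right) 3721 = -3721$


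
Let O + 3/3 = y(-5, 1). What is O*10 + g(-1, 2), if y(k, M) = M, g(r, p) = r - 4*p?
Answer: -9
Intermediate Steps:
O = 0 (O = -1 + 1 = 0)
O*10 + g(-1, 2) = 0*10 + (-1 - 4*2) = 0 + (-1 - 8) = 0 - 9 = -9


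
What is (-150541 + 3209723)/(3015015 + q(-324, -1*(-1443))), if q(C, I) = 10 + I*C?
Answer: 3059182/2547493 ≈ 1.2009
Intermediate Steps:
q(C, I) = 10 + C*I
(-150541 + 3209723)/(3015015 + q(-324, -1*(-1443))) = (-150541 + 3209723)/(3015015 + (10 - (-324)*(-1443))) = 3059182/(3015015 + (10 - 324*1443)) = 3059182/(3015015 + (10 - 467532)) = 3059182/(3015015 - 467522) = 3059182/2547493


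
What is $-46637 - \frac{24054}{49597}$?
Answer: $- \frac{2313079343}{49597} \approx -46638.0$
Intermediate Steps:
$-46637 - \frac{24054}{49597} = - \frac{2313079343}{49597}$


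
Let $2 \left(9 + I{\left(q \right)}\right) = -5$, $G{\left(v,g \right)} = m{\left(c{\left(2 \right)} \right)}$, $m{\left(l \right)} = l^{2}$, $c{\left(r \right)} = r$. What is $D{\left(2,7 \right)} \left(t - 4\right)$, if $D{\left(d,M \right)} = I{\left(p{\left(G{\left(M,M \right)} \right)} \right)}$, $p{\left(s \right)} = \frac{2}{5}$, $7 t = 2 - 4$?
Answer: $\frac{345}{7} \approx 49.286$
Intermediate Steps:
$t = - \frac{2}{7}$ ($t = \frac{2 - 4}{7} = \frac{1}{7} \left(-2\right) = - \frac{2}{7} \approx -0.28571$)
$G{\left(v,g \right)} = 4$ ($G{\left(v,g \right)} = 2^{2} = 4$)
$p{\left(s \right)} = \frac{2}{5}$ ($p{\left(s \right)} = 2 \cdot \frac{1}{5} = \frac{2}{5}$)
$I{\left(q \right)} = - \frac{23}{2}$ ($I{\left(q \right)} = -9 + \frac{1}{2} \left(-5\right) = -9 - \frac{5}{2} = - \frac{23}{2}$)
$D{\left(d,M \right)} = - \frac{23}{2}$
$D{\left(2,7 \right)} \left(t - 4\right) = - \frac{23 \left(- \frac{2}{7} - 4\right)}{2} = \left(- \frac{23}{2}\right) \left(- \frac{30}{7}\right) = \frac{345}{7}$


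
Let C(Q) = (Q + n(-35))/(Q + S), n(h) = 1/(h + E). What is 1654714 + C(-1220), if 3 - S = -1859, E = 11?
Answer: 25495804031/15408 ≈ 1.6547e+6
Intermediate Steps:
S = 1862 (S = 3 - 1*(-1859) = 3 + 1859 = 1862)
n(h) = 1/(11 + h) (n(h) = 1/(h + 11) = 1/(11 + h))
C(Q) = (-1/24 + Q)/(1862 + Q) (C(Q) = (Q + 1/(11 - 35))/(Q + 1862) = (Q + 1/(-24))/(1862 + Q) = (Q - 1/24)/(1862 + Q) = (-1/24 + Q)/(1862 + Q))
1654714 + C(-1220) = 1654714 + (-1/24 - 1220)/(1862 - 1220) = 1654714 - 29281/24/642 = 1654714 + (1/642)*(-29281/24) = 1654714 - 29281/15408 = 25495804031/15408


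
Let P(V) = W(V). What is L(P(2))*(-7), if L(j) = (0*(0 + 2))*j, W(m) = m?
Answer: 0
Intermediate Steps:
P(V) = V
L(j) = 0 (L(j) = (0*2)*j = 0*j = 0)
L(P(2))*(-7) = 0*(-7) = 0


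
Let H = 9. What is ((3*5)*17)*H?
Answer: 2295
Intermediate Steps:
((3*5)*17)*H = ((3*5)*17)*9 = (15*17)*9 = 255*9 = 2295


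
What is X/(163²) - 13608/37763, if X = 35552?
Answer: 980999224/1003325147 ≈ 0.97775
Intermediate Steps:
X/(163²) - 13608/37763 = 35552/(163²) - 13608/37763 = 35552/26569 - 13608*1/37763 = 35552*(1/26569) - 13608/37763 = 35552/26569 - 13608/37763 = 980999224/1003325147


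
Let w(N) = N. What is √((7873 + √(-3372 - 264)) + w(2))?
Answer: √(7875 + 6*I*√101) ≈ 88.742 + 0.3397*I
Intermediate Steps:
√((7873 + √(-3372 - 264)) + w(2)) = √((7873 + √(-3372 - 264)) + 2) = √((7873 + √(-3636)) + 2) = √((7873 + 6*I*√101) + 2) = √(7875 + 6*I*√101)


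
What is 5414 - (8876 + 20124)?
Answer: -23586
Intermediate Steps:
5414 - (8876 + 20124) = 5414 - 1*29000 = 5414 - 29000 = -23586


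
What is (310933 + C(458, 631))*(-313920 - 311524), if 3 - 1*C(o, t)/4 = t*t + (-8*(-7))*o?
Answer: 865796500204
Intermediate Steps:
C(o, t) = 12 - 224*o - 4*t**2 (C(o, t) = 12 - 4*(t*t + (-8*(-7))*o) = 12 - 4*(t**2 + 56*o) = 12 + (-224*o - 4*t**2) = 12 - 224*o - 4*t**2)
(310933 + C(458, 631))*(-313920 - 311524) = (310933 + (12 - 224*458 - 4*631**2))*(-313920 - 311524) = (310933 + (12 - 102592 - 4*398161))*(-625444) = (310933 + (12 - 102592 - 1592644))*(-625444) = (310933 - 1695224)*(-625444) = -1384291*(-625444) = 865796500204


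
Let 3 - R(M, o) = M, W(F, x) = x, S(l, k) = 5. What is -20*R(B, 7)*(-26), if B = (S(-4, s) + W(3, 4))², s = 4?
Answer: -40560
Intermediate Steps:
B = 81 (B = (5 + 4)² = 9² = 81)
R(M, o) = 3 - M
-20*R(B, 7)*(-26) = -20*(3 - 1*81)*(-26) = -20*(3 - 81)*(-26) = -20*(-78)*(-26) = 1560*(-26) = -40560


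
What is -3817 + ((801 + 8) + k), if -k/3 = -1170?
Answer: 502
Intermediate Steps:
k = 3510 (k = -3*(-1170) = 3510)
-3817 + ((801 + 8) + k) = -3817 + ((801 + 8) + 3510) = -3817 + (809 + 3510) = -3817 + 4319 = 502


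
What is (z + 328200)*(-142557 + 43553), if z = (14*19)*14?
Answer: -32861803696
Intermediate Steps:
z = 3724 (z = 266*14 = 3724)
(z + 328200)*(-142557 + 43553) = (3724 + 328200)*(-142557 + 43553) = 331924*(-99004) = -32861803696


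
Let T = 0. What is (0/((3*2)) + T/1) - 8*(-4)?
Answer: 32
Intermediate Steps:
(0/((3*2)) + T/1) - 8*(-4) = (0/((3*2)) + 0/1) - 8*(-4) = (0/6 + 0*1) + 32 = (0*(⅙) + 0) + 32 = (0 + 0) + 32 = 0 + 32 = 32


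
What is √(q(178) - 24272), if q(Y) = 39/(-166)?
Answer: I*√668845706/166 ≈ 155.8*I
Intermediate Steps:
q(Y) = -39/166 (q(Y) = 39*(-1/166) = -39/166)
√(q(178) - 24272) = √(-39/166 - 24272) = √(-4029191/166) = I*√668845706/166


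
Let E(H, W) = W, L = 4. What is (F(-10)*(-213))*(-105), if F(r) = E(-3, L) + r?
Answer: -134190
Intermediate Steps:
F(r) = 4 + r
(F(-10)*(-213))*(-105) = ((4 - 10)*(-213))*(-105) = -6*(-213)*(-105) = 1278*(-105) = -134190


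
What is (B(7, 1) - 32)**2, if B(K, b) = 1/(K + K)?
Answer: 199809/196 ≈ 1019.4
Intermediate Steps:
B(K, b) = 1/(2*K)
(B(7, 1) - 32)**2 = ((1/2)/7 - 32)**2 = ((1/2)*(1/7) - 32)**2 = (1/14 - 32)**2 = (-447/14)**2 = 199809/196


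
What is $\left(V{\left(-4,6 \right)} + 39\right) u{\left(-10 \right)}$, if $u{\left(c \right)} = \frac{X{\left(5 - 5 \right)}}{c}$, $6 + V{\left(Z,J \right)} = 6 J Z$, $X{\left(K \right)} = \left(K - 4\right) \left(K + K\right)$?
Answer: $0$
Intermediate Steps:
$X{\left(K \right)} = 2 K \left(-4 + K\right)$ ($X{\left(K \right)} = \left(-4 + K\right) 2 K = 2 K \left(-4 + K\right)$)
$V{\left(Z,J \right)} = -6 + 6 J Z$
$u{\left(c \right)} = 0$ ($u{\left(c \right)} = \frac{2 \left(5 - 5\right) \left(-4 + \left(5 - 5\right)\right)}{c} = \frac{2 \cdot 0 \left(-4 + 0\right)}{c} = \frac{2 \cdot 0 \left(-4\right)}{c} = \frac{0}{c} = 0$)
$\left(V{\left(-4,6 \right)} + 39\right) u{\left(-10 \right)} = \left(\left(-6 + 6 \cdot 6 \left(-4\right)\right) + 39\right) 0 = \left(\left(-6 - 144\right) + 39\right) 0 = \left(-150 + 39\right) 0 = \left(-111\right) 0 = 0$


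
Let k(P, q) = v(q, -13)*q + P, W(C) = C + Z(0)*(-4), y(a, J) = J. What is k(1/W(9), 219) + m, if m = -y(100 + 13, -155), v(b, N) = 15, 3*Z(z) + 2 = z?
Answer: 120403/35 ≈ 3440.1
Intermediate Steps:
Z(z) = -⅔ + z/3
W(C) = 8/3 + C (W(C) = C + (-⅔ + (⅓)*0)*(-4) = C + (-⅔ + 0)*(-4) = C - ⅔*(-4) = C + 8/3 = 8/3 + C)
k(P, q) = P + 15*q (k(P, q) = 15*q + P = P + 15*q)
m = 155 (m = -1*(-155) = 155)
k(1/W(9), 219) + m = (1/(8/3 + 9) + 15*219) + 155 = (1/(35/3) + 3285) + 155 = (3/35 + 3285) + 155 = 114978/35 + 155 = 120403/35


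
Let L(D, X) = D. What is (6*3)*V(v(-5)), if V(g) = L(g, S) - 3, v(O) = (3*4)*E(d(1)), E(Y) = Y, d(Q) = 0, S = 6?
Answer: -54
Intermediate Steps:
v(O) = 0 (v(O) = (3*4)*0 = 12*0 = 0)
V(g) = -3 + g (V(g) = g - 3 = -3 + g)
(6*3)*V(v(-5)) = (6*3)*(-3 + 0) = 18*(-3) = -54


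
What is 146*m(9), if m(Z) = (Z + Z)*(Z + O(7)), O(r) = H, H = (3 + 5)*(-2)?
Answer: -18396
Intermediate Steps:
H = -16 (H = 8*(-2) = -16)
O(r) = -16
m(Z) = 2*Z*(-16 + Z) (m(Z) = (Z + Z)*(Z - 16) = (2*Z)*(-16 + Z) = 2*Z*(-16 + Z))
146*m(9) = 146*(2*9*(-16 + 9)) = 146*(2*9*(-7)) = 146*(-126) = -18396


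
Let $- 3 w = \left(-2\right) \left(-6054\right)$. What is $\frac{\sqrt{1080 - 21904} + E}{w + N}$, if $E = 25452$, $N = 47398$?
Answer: $\frac{1414}{2409} + \frac{i \sqrt{5206}}{21681} \approx 0.58697 + 0.0033279 i$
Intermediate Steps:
$w = -4036$ ($w = - \frac{\left(-2\right) \left(-6054\right)}{3} = \left(- \frac{1}{3}\right) 12108 = -4036$)
$\frac{\sqrt{1080 - 21904} + E}{w + N} = \frac{\sqrt{1080 - 21904} + 25452}{-4036 + 47398} = \frac{\sqrt{-20824} + 25452}{43362} = \left(2 i \sqrt{5206} + 25452\right) \frac{1}{43362} = \left(25452 + 2 i \sqrt{5206}\right) \frac{1}{43362} = \frac{1414}{2409} + \frac{i \sqrt{5206}}{21681}$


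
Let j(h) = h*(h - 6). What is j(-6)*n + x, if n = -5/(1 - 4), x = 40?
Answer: 160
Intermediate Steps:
j(h) = h*(-6 + h)
n = 5/3 (n = -5/(-3) = -5*(-⅓) = 5/3 ≈ 1.6667)
j(-6)*n + x = -6*(-6 - 6)*(5/3) + 40 = -6*(-12)*(5/3) + 40 = 72*(5/3) + 40 = 120 + 40 = 160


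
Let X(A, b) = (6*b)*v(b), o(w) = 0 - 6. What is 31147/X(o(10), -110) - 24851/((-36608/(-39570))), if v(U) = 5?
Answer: -36888734777/1372800 ≈ -26871.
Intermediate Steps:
o(w) = -6
X(A, b) = 30*b (X(A, b) = (6*b)*5 = 30*b)
31147/X(o(10), -110) - 24851/((-36608/(-39570))) = 31147/((30*(-110))) - 24851/((-36608/(-39570))) = 31147/(-3300) - 24851/((-36608*(-1/39570))) = 31147*(-1/3300) - 24851/18304/19785 = -31147/3300 - 24851*19785/18304 = -31147/3300 - 491677035/18304 = -36888734777/1372800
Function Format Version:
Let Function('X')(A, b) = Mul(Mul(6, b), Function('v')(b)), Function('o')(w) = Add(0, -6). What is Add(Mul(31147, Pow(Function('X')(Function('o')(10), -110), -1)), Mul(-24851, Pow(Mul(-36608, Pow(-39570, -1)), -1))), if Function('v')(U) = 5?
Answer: Rational(-36888734777, 1372800) ≈ -26871.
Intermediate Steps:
Function('o')(w) = -6
Function('X')(A, b) = Mul(30, b) (Function('X')(A, b) = Mul(Mul(6, b), 5) = Mul(30, b))
Add(Mul(31147, Pow(Function('X')(Function('o')(10), -110), -1)), Mul(-24851, Pow(Mul(-36608, Pow(-39570, -1)), -1))) = Add(Mul(31147, Pow(Mul(30, -110), -1)), Mul(-24851, Pow(Mul(-36608, Pow(-39570, -1)), -1))) = Add(Mul(31147, Pow(-3300, -1)), Mul(-24851, Pow(Mul(-36608, Rational(-1, 39570)), -1))) = Add(Mul(31147, Rational(-1, 3300)), Mul(-24851, Pow(Rational(18304, 19785), -1))) = Add(Rational(-31147, 3300), Mul(-24851, Rational(19785, 18304))) = Add(Rational(-31147, 3300), Rational(-491677035, 18304)) = Rational(-36888734777, 1372800)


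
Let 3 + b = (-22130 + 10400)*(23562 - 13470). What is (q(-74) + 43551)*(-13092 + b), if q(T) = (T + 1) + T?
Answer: -5138697436020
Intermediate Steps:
q(T) = 1 + 2*T (q(T) = (1 + T) + T = 1 + 2*T)
b = -118379163 (b = -3 + (-22130 + 10400)*(23562 - 13470) = -3 - 11730*10092 = -3 - 118379160 = -118379163)
(q(-74) + 43551)*(-13092 + b) = ((1 + 2*(-74)) + 43551)*(-13092 - 118379163) = ((1 - 148) + 43551)*(-118392255) = (-147 + 43551)*(-118392255) = 43404*(-118392255) = -5138697436020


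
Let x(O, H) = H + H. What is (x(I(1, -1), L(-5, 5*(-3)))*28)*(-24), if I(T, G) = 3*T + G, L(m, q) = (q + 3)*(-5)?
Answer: -80640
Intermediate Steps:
L(m, q) = -15 - 5*q (L(m, q) = (3 + q)*(-5) = -15 - 5*q)
I(T, G) = G + 3*T
x(O, H) = 2*H
(x(I(1, -1), L(-5, 5*(-3)))*28)*(-24) = ((2*(-15 - 25*(-3)))*28)*(-24) = ((2*(-15 - 5*(-15)))*28)*(-24) = ((2*(-15 + 75))*28)*(-24) = ((2*60)*28)*(-24) = (120*28)*(-24) = 3360*(-24) = -80640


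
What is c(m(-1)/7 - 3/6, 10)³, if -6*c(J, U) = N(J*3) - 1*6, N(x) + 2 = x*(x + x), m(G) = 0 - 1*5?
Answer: -5998805513/203297472 ≈ -29.508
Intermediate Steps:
m(G) = -5 (m(G) = 0 - 5 = -5)
N(x) = -2 + 2*x² (N(x) = -2 + x*(x + x) = -2 + x*(2*x) = -2 + 2*x²)
c(J, U) = 4/3 - 3*J² (c(J, U) = -((-2 + 2*(J*3)²) - 1*6)/6 = -((-2 + 2*(3*J)²) - 6)/6 = -((-2 + 2*(9*J²)) - 6)/6 = -((-2 + 18*J²) - 6)/6 = -(-8 + 18*J²)/6 = 4/3 - 3*J²)
c(m(-1)/7 - 3/6, 10)³ = (4/3 - 3*(-5/7 - 3/6)²)³ = (4/3 - 3*(-5*⅐ - 3*⅙)²)³ = (4/3 - 3*(-5/7 - ½)²)³ = (4/3 - 3*(-17/14)²)³ = (4/3 - 3*289/196)³ = (4/3 - 867/196)³ = (-1817/588)³ = -5998805513/203297472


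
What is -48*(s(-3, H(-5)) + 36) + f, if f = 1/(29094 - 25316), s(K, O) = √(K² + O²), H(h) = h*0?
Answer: -7072415/3778 ≈ -1872.0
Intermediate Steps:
H(h) = 0
f = 1/3778 ≈ 0.00026469
-48*(s(-3, H(-5)) + 36) + f = -48*(√((-3)² + 0²) + 36) + 1/3778 = -48*(√(9 + 0) + 36) + 1/3778 = -48*(√9 + 36) + 1/3778 = -48*(3 + 36) + 1/3778 = -48*39 + 1/3778 = -1872 + 1/3778 = -7072415/3778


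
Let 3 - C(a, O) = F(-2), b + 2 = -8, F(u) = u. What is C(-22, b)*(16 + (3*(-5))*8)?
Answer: -520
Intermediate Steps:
b = -10 (b = -2 - 8 = -10)
C(a, O) = 5 (C(a, O) = 3 - 1*(-2) = 3 + 2 = 5)
C(-22, b)*(16 + (3*(-5))*8) = 5*(16 + (3*(-5))*8) = 5*(16 - 15*8) = 5*(16 - 120) = 5*(-104) = -520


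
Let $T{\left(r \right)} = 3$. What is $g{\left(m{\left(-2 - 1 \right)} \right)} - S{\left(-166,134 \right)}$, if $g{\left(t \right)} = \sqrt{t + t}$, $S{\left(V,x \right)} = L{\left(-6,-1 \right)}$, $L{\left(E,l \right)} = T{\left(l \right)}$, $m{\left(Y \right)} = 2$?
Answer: $-1$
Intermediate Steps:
$L{\left(E,l \right)} = 3$
$S{\left(V,x \right)} = 3$
$g{\left(t \right)} = \sqrt{2} \sqrt{t}$ ($g{\left(t \right)} = \sqrt{2 t} = \sqrt{2} \sqrt{t}$)
$g{\left(m{\left(-2 - 1 \right)} \right)} - S{\left(-166,134 \right)} = \sqrt{2} \sqrt{2} - 3 = 2 - 3 = -1$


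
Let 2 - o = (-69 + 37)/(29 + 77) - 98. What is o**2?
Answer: 28259856/2809 ≈ 10060.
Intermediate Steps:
o = 5316/53 (o = 2 - ((-69 + 37)/(29 + 77) - 98) = 2 - (-32/106 - 98) = 2 - (-32*1/106 - 98) = 2 - (-16/53 - 98) = 2 - 1*(-5210/53) = 2 + 5210/53 = 5316/53 ≈ 100.30)
o**2 = (5316/53)**2 = 28259856/2809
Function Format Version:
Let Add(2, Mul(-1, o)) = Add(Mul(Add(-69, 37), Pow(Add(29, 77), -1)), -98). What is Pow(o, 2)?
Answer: Rational(28259856, 2809) ≈ 10060.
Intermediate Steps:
o = Rational(5316, 53) (o = Add(2, Mul(-1, Add(Mul(Add(-69, 37), Pow(Add(29, 77), -1)), -98))) = Add(2, Mul(-1, Add(Mul(-32, Pow(106, -1)), -98))) = Add(2, Mul(-1, Add(Mul(-32, Rational(1, 106)), -98))) = Add(2, Mul(-1, Add(Rational(-16, 53), -98))) = Add(2, Mul(-1, Rational(-5210, 53))) = Add(2, Rational(5210, 53)) = Rational(5316, 53) ≈ 100.30)
Pow(o, 2) = Pow(Rational(5316, 53), 2) = Rational(28259856, 2809)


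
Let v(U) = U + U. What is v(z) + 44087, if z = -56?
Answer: 43975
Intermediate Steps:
v(U) = 2*U
v(z) + 44087 = 2*(-56) + 44087 = -112 + 44087 = 43975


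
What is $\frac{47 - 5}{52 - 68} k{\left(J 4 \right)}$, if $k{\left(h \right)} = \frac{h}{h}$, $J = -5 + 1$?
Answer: $- \frac{21}{8} \approx -2.625$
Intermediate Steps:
$J = -4$
$k{\left(h \right)} = 1$
$\frac{47 - 5}{52 - 68} k{\left(J 4 \right)} = \frac{47 - 5}{52 - 68} \cdot 1 = \frac{42}{-16} \cdot 1 = 42 \left(- \frac{1}{16}\right) 1 = \left(- \frac{21}{8}\right) 1 = - \frac{21}{8}$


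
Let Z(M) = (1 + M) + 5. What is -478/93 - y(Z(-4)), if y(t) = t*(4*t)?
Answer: -1966/93 ≈ -21.140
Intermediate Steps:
Z(M) = 6 + M
y(t) = 4*t²
-478/93 - y(Z(-4)) = -478/93 - 4*(6 - 4)² = -478*1/93 - 4*2² = -478/93 - 4*4 = -478/93 - 1*16 = -478/93 - 16 = -1966/93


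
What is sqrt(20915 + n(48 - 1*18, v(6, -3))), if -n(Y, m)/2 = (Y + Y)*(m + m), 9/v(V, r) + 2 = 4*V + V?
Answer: sqrt(1021055)/7 ≈ 144.35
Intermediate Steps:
v(V, r) = 9/(-2 + 5*V) (v(V, r) = 9/(-2 + (4*V + V)) = 9/(-2 + 5*V))
n(Y, m) = -8*Y*m (n(Y, m) = -2*(Y + Y)*(m + m) = -2*2*Y*2*m = -8*Y*m)
sqrt(20915 + n(48 - 1*18, v(6, -3))) = sqrt(20915 - 8*(48 - 1*18)*9/(-2 + 5*6)) = sqrt(20915 - 8*(48 - 18)*9/(-2 + 30)) = sqrt(20915 - 8*30*9/28) = sqrt(20915 - 540/7) = sqrt(145865/7) = sqrt(1021055)/7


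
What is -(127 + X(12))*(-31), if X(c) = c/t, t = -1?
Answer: 3565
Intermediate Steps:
X(c) = -c (X(c) = c/(-1) = c*(-1) = -c)
-(127 + X(12))*(-31) = -(127 - 1*12)*(-31) = -(127 - 12)*(-31) = -115*(-31) = -1*(-3565) = 3565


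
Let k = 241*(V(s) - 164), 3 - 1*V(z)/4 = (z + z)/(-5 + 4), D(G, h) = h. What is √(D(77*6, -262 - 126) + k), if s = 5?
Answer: 74*I*√5 ≈ 165.47*I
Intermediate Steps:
V(z) = 12 + 8*z (V(z) = 12 - 4*(z + z)/(-5 + 4) = 12 - 4*2*z/(-1) = 12 - 4*2*z*(-1) = 12 - (-8)*z = 12 + 8*z)
k = -26992 (k = 241*((12 + 8*5) - 164) = 241*((12 + 40) - 164) = 241*(52 - 164) = 241*(-112) = -26992)
√(D(77*6, -262 - 126) + k) = √((-262 - 126) - 26992) = √(-388 - 26992) = √(-27380) = 74*I*√5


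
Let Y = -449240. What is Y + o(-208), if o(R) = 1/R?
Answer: -93441921/208 ≈ -4.4924e+5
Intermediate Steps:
Y + o(-208) = -449240 + 1/(-208) = -449240 - 1/208 = -93441921/208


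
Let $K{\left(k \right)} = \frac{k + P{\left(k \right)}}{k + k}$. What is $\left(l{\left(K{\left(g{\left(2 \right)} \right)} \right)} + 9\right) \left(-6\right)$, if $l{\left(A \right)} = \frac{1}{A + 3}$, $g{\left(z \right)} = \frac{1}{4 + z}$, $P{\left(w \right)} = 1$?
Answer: $- \frac{714}{13} \approx -54.923$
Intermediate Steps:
$K{\left(k \right)} = \frac{1 + k}{2 k}$ ($K{\left(k \right)} = \frac{k + 1}{k + k} = \frac{1 + k}{2 k}$)
$l{\left(A \right)} = \frac{1}{3 + A}$
$\left(l{\left(K{\left(g{\left(2 \right)} \right)} \right)} + 9\right) \left(-6\right) = \left(\frac{1}{3 + \frac{1 + \frac{1}{4 + 2}}{2 \frac{1}{4 + 2}}} + 9\right) \left(-6\right) = \left(\frac{1}{3 + \frac{1 + \frac{1}{6}}{2 \cdot \frac{1}{6}}} + 9\right) \left(-6\right) = \left(\frac{1}{3 + \frac{\frac{1}{\frac{1}{6}} \left(1 + \frac{1}{6}\right)}{2}} + 9\right) \left(-6\right) = \left(\frac{1}{3 + \frac{1}{2} \cdot 6 \cdot \frac{7}{6}} + 9\right) \left(-6\right) = \left(\frac{1}{3 + \frac{7}{2}} + 9\right) \left(-6\right) = \left(\frac{1}{\frac{13}{2}} + 9\right) \left(-6\right) = \left(\frac{2}{13} + 9\right) \left(-6\right) = \frac{119}{13} \left(-6\right) = - \frac{714}{13}$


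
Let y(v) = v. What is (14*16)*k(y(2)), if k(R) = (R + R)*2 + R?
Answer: 2240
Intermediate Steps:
k(R) = 5*R (k(R) = (2*R)*2 + R = 4*R + R = 5*R)
(14*16)*k(y(2)) = (14*16)*(5*2) = 224*10 = 2240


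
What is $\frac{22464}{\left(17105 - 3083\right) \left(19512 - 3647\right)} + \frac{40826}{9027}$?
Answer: $\frac{504573063406}{111563203545} \approx 4.5228$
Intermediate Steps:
$\frac{22464}{\left(17105 - 3083\right) \left(19512 - 3647\right)} + \frac{40826}{9027} = \frac{22464}{14022 \cdot 15865} + 40826 \cdot \frac{1}{9027} = \frac{22464}{222459030} + \frac{40826}{9027} = 22464 \cdot \frac{1}{222459030} + \frac{40826}{9027} = \frac{1248}{12358835} + \frac{40826}{9027} = \frac{504573063406}{111563203545}$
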